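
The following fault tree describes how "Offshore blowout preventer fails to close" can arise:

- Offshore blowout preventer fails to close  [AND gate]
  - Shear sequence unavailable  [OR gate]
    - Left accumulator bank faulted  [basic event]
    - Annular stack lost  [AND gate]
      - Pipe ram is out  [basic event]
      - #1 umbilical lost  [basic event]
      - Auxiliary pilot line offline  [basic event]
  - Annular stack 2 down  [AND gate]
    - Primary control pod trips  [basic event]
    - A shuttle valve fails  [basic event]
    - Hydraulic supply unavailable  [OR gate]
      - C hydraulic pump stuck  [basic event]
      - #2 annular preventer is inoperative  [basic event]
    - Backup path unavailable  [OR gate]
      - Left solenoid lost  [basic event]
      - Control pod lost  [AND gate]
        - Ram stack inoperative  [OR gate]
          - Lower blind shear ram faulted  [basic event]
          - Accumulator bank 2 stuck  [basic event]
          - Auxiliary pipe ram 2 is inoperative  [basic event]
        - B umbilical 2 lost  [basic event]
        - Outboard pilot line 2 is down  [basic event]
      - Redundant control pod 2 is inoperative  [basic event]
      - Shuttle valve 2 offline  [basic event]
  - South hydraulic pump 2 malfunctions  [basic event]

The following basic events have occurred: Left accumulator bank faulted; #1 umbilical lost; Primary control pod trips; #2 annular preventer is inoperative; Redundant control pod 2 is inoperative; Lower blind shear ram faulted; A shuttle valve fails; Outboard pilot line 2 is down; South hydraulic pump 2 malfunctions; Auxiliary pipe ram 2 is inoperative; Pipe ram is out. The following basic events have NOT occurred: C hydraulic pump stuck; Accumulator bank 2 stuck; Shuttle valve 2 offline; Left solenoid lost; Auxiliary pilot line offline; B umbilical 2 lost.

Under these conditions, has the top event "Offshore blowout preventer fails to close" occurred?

Annular stack lost [AND]: Pipe ram is out=occurs, #1 umbilical lost=occurs, Auxiliary pilot line offline=not → not all inputs occur → does not occur.
Shear sequence unavailable [OR]: Left accumulator bank faulted=occurs, Annular stack lost=not → at least one input occurs → occurs.
Hydraulic supply unavailable [OR]: C hydraulic pump stuck=not, #2 annular preventer is inoperative=occurs → at least one input occurs → occurs.
Ram stack inoperative [OR]: Lower blind shear ram faulted=occurs, Accumulator bank 2 stuck=not, Auxiliary pipe ram 2 is inoperative=occurs → at least one input occurs → occurs.
Control pod lost [AND]: Ram stack inoperative=occurs, B umbilical 2 lost=not, Outboard pilot line 2 is down=occurs → not all inputs occur → does not occur.
Backup path unavailable [OR]: Left solenoid lost=not, Control pod lost=not, Redundant control pod 2 is inoperative=occurs, Shuttle valve 2 offline=not → at least one input occurs → occurs.
Annular stack 2 down [AND]: Primary control pod trips=occurs, A shuttle valve fails=occurs, Hydraulic supply unavailable=occurs, Backup path unavailable=occurs → all inputs occur → occurs.
Offshore blowout preventer fails to close [AND]: Shear sequence unavailable=occurs, Annular stack 2 down=occurs, South hydraulic pump 2 malfunctions=occurs → all inputs occur → occurs.

Yes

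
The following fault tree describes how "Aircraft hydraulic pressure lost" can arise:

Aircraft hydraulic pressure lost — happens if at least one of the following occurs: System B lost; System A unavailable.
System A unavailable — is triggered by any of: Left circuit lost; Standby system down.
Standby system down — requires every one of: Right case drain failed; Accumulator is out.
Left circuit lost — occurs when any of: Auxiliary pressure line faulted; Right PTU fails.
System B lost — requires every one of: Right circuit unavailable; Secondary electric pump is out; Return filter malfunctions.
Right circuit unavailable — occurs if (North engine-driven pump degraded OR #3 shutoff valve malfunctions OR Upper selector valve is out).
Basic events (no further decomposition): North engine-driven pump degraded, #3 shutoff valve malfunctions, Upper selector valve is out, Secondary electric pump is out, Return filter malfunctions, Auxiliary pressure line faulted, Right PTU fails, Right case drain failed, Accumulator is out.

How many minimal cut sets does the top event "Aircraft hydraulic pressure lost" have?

6

Right circuit unavailable [OR]: union of children's cut sets → 3 cut set(s).
System B lost [AND]: one cut set from each child combined → 3 × 1 × 1 = 3 cut set(s).
Left circuit lost [OR]: union of children's cut sets → 2 cut set(s).
Standby system down [AND]: one cut set from each child combined → 1 × 1 = 1 cut set(s).
System A unavailable [OR]: union of children's cut sets → 3 cut set(s).
Aircraft hydraulic pressure lost [OR]: union of children's cut sets → 6 cut set(s).
Minimal cut sets: {North engine-driven pump degraded, Return filter malfunctions, Secondary electric pump is out}; {#3 shutoff valve malfunctions, Return filter malfunctions, Secondary electric pump is out}; {Return filter malfunctions, Secondary electric pump is out, Upper selector valve is out}; {Auxiliary pressure line faulted}; {Right PTU fails}; {Accumulator is out, Right case drain failed}.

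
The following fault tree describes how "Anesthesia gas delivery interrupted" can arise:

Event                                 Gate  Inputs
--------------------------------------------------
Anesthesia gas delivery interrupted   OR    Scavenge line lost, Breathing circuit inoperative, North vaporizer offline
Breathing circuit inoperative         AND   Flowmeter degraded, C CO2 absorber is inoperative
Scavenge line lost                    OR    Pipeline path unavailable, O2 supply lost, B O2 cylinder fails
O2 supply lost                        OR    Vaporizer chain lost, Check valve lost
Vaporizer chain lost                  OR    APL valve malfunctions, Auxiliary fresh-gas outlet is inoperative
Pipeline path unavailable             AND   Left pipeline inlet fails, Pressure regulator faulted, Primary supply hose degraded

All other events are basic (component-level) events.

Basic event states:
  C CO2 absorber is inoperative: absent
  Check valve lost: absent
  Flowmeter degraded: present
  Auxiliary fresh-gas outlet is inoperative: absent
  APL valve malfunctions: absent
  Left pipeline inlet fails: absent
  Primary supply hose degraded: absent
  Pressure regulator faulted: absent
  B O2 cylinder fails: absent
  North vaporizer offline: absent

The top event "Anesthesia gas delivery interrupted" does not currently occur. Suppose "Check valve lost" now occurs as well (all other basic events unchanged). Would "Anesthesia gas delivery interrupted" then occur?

Yes

Counterfactual: set "Check valve lost" to occurred.
Pipeline path unavailable [AND]: Left pipeline inlet fails=not, Pressure regulator faulted=not, Primary supply hose degraded=not → not all inputs occur → does not occur.
Vaporizer chain lost [OR]: APL valve malfunctions=not, Auxiliary fresh-gas outlet is inoperative=not → no input occurs → does not occur.
O2 supply lost [OR]: Vaporizer chain lost=not, Check valve lost=occurs → at least one input occurs → occurs.
Scavenge line lost [OR]: Pipeline path unavailable=not, O2 supply lost=occurs, B O2 cylinder fails=not → at least one input occurs → occurs.
Breathing circuit inoperative [AND]: Flowmeter degraded=occurs, C CO2 absorber is inoperative=not → not all inputs occur → does not occur.
Anesthesia gas delivery interrupted [OR]: Scavenge line lost=occurs, Breathing circuit inoperative=not, North vaporizer offline=not → at least one input occurs → occurs.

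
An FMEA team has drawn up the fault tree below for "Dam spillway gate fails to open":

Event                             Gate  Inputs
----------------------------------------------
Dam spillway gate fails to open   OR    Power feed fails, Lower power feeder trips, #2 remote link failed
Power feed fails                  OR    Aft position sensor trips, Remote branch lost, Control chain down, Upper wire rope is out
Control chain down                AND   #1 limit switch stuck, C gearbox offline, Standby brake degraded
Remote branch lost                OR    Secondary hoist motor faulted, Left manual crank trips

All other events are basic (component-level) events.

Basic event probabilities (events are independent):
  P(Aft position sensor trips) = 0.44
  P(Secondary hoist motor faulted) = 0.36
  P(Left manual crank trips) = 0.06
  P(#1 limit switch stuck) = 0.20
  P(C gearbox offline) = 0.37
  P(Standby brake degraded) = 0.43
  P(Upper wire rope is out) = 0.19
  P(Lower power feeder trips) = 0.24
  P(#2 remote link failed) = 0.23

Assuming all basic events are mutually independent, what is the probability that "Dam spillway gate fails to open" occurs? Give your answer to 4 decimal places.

0.8454

P(Remote branch lost) [OR] = 1 − (1−0.36) × (1−0.06) = 0.398400
P(Control chain down) [AND] = 0.20 × 0.37 × 0.43 = 0.031820
P(Power feed fails) [OR] = 1 − (1−0.44) × (1−0.398400) × (1−0.031820) × (1−0.19) = 0.735797
P(Dam spillway gate fails to open) [OR] = 1 − (1−0.735797) × (1−0.24) × (1−0.23) = 0.845388
Rounded to 4 decimal places: P(Dam spillway gate fails to open) ≈ 0.8454.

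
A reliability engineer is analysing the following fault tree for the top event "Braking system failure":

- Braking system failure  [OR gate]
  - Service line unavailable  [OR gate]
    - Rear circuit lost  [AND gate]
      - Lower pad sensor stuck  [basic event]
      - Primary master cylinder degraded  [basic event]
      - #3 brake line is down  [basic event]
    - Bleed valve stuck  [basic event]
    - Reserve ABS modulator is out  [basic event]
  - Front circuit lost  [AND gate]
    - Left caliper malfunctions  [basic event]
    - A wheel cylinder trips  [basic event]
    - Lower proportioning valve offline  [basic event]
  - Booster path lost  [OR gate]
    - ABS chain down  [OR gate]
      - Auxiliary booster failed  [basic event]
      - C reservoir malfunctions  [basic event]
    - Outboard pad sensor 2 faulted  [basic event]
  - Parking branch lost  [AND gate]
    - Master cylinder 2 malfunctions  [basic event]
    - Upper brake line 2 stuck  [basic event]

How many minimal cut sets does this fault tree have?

Rear circuit lost [AND]: one cut set from each child combined → 1 × 1 × 1 = 1 cut set(s).
Service line unavailable [OR]: union of children's cut sets → 3 cut set(s).
Front circuit lost [AND]: one cut set from each child combined → 1 × 1 × 1 = 1 cut set(s).
ABS chain down [OR]: union of children's cut sets → 2 cut set(s).
Booster path lost [OR]: union of children's cut sets → 3 cut set(s).
Parking branch lost [AND]: one cut set from each child combined → 1 × 1 = 1 cut set(s).
Braking system failure [OR]: union of children's cut sets → 8 cut set(s).
Minimal cut sets: {#3 brake line is down, Lower pad sensor stuck, Primary master cylinder degraded}; {Bleed valve stuck}; {Reserve ABS modulator is out}; {A wheel cylinder trips, Left caliper malfunctions, Lower proportioning valve offline}; {Auxiliary booster failed}; {C reservoir malfunctions}; {Outboard pad sensor 2 faulted}; {Master cylinder 2 malfunctions, Upper brake line 2 stuck}.

8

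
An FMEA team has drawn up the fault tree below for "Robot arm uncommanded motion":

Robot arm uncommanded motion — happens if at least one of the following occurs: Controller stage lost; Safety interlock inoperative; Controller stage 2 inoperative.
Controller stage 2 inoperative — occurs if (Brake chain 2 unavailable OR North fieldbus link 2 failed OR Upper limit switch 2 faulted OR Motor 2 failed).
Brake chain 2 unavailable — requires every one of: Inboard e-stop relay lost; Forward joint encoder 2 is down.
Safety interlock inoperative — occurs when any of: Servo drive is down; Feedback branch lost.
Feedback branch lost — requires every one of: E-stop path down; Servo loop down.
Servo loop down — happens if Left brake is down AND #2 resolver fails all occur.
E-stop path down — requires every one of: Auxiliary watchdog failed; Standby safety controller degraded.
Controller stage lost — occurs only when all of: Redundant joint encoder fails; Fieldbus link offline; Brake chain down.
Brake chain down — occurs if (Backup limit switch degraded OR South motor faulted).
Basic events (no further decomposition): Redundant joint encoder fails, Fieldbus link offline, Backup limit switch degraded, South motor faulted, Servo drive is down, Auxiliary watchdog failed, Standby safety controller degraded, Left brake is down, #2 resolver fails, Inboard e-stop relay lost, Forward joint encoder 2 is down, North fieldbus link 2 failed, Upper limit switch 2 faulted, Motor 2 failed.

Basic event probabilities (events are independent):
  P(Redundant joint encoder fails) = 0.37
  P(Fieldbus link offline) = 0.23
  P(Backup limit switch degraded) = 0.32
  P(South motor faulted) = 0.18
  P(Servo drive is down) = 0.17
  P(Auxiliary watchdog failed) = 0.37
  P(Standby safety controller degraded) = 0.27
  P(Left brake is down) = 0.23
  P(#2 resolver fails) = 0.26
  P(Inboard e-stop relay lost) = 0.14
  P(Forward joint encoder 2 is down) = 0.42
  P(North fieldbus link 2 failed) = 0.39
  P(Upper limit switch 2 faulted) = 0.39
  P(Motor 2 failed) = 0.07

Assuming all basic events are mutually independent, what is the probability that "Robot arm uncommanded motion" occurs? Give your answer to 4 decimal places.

0.7414

P(Brake chain down) [OR] = 1 − (1−0.32) × (1−0.18) = 0.442400
P(Controller stage lost) [AND] = 0.37 × 0.23 × 0.442400 = 0.037648
P(E-stop path down) [AND] = 0.37 × 0.27 = 0.099900
P(Servo loop down) [AND] = 0.23 × 0.26 = 0.059800
P(Feedback branch lost) [AND] = 0.099900 × 0.059800 = 0.005974
P(Safety interlock inoperative) [OR] = 1 − (1−0.17) × (1−0.005974) = 0.174958
P(Brake chain 2 unavailable) [AND] = 0.14 × 0.42 = 0.058800
P(Controller stage 2 inoperative) [OR] = 1 − (1−0.058800) × (1−0.39) × (1−0.39) × (1−0.07) = 0.674295
P(Robot arm uncommanded motion) [OR] = 1 − (1−0.037648) × (1−0.174958) × (1−0.674295) = 0.741396
Rounded to 4 decimal places: P(Robot arm uncommanded motion) ≈ 0.7414.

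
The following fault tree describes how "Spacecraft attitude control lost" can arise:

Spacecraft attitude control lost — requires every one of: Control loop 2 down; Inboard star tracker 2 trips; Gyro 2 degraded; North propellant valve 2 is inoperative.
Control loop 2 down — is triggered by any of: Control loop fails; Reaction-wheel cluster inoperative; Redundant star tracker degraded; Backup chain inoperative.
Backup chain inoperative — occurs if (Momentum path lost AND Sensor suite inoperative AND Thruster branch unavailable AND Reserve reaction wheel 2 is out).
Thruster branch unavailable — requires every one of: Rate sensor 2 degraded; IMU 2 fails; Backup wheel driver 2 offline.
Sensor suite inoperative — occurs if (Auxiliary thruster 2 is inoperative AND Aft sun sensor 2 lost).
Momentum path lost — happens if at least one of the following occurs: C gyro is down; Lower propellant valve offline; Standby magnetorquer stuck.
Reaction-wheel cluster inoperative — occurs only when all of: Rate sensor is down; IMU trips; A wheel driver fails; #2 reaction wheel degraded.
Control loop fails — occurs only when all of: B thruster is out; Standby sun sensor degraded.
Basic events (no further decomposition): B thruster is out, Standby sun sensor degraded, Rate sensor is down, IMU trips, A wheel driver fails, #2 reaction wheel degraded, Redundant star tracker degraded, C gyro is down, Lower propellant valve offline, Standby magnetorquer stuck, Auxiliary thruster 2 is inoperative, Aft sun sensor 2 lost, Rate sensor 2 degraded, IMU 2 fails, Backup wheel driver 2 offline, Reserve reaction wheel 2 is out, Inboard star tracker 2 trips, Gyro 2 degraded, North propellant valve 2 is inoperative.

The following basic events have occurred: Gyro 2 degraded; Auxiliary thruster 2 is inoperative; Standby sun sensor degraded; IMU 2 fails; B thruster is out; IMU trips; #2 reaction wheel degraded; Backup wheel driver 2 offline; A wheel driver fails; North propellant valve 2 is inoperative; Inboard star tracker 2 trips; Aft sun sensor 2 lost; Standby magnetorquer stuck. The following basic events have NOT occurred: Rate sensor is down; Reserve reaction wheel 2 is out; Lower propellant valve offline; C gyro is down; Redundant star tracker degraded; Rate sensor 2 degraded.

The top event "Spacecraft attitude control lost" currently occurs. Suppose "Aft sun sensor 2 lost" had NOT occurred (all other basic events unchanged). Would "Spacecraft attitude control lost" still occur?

Counterfactual: set "Aft sun sensor 2 lost" to not occurred.
Control loop fails [AND]: B thruster is out=occurs, Standby sun sensor degraded=occurs → all inputs occur → occurs.
Reaction-wheel cluster inoperative [AND]: Rate sensor is down=not, IMU trips=occurs, A wheel driver fails=occurs, #2 reaction wheel degraded=occurs → not all inputs occur → does not occur.
Momentum path lost [OR]: C gyro is down=not, Lower propellant valve offline=not, Standby magnetorquer stuck=occurs → at least one input occurs → occurs.
Sensor suite inoperative [AND]: Auxiliary thruster 2 is inoperative=occurs, Aft sun sensor 2 lost=not → not all inputs occur → does not occur.
Thruster branch unavailable [AND]: Rate sensor 2 degraded=not, IMU 2 fails=occurs, Backup wheel driver 2 offline=occurs → not all inputs occur → does not occur.
Backup chain inoperative [AND]: Momentum path lost=occurs, Sensor suite inoperative=not, Thruster branch unavailable=not, Reserve reaction wheel 2 is out=not → not all inputs occur → does not occur.
Control loop 2 down [OR]: Control loop fails=occurs, Reaction-wheel cluster inoperative=not, Redundant star tracker degraded=not, Backup chain inoperative=not → at least one input occurs → occurs.
Spacecraft attitude control lost [AND]: Control loop 2 down=occurs, Inboard star tracker 2 trips=occurs, Gyro 2 degraded=occurs, North propellant valve 2 is inoperative=occurs → all inputs occur → occurs.

Yes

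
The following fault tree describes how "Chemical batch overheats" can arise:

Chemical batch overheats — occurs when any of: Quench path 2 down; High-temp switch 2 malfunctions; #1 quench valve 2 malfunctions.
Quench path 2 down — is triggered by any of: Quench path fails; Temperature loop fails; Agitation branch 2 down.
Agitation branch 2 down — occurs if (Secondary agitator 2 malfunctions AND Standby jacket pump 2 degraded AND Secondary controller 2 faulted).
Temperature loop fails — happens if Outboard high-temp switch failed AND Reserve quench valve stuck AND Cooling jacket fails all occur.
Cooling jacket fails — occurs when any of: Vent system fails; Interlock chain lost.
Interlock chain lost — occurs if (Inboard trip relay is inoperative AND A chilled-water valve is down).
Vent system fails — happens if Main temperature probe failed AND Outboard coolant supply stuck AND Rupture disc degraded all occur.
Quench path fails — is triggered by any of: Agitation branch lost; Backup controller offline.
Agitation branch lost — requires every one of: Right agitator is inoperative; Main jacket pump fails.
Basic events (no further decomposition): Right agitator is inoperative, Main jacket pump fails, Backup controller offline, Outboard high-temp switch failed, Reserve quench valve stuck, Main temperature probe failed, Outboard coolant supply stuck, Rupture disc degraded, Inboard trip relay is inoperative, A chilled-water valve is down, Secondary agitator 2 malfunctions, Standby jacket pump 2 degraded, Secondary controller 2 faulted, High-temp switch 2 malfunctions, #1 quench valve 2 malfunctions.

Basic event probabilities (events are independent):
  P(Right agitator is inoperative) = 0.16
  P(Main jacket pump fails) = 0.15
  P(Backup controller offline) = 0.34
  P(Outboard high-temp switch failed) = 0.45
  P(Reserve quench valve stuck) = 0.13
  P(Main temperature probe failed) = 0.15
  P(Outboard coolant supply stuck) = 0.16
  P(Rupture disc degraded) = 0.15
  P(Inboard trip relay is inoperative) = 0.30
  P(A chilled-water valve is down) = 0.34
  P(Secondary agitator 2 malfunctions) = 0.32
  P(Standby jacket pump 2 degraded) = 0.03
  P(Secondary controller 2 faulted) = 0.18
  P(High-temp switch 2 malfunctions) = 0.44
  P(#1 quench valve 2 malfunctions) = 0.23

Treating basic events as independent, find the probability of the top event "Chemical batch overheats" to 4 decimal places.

P(Agitation branch lost) [AND] = 0.16 × 0.15 = 0.024000
P(Quench path fails) [OR] = 1 − (1−0.024000) × (1−0.34) = 0.355840
P(Vent system fails) [AND] = 0.15 × 0.16 × 0.15 = 0.003600
P(Interlock chain lost) [AND] = 0.30 × 0.34 = 0.102000
P(Cooling jacket fails) [OR] = 1 − (1−0.003600) × (1−0.102000) = 0.105233
P(Temperature loop fails) [AND] = 0.45 × 0.13 × 0.105233 = 0.006156
P(Agitation branch 2 down) [AND] = 0.32 × 0.03 × 0.18 = 0.001728
P(Quench path 2 down) [OR] = 1 − (1−0.355840) × (1−0.006156) × (1−0.001728) = 0.360912
P(Chemical batch overheats) [OR] = 1 − (1−0.360912) × (1−0.44) × (1−0.23) = 0.724425
Rounded to 4 decimal places: P(Chemical batch overheats) ≈ 0.7244.

0.7244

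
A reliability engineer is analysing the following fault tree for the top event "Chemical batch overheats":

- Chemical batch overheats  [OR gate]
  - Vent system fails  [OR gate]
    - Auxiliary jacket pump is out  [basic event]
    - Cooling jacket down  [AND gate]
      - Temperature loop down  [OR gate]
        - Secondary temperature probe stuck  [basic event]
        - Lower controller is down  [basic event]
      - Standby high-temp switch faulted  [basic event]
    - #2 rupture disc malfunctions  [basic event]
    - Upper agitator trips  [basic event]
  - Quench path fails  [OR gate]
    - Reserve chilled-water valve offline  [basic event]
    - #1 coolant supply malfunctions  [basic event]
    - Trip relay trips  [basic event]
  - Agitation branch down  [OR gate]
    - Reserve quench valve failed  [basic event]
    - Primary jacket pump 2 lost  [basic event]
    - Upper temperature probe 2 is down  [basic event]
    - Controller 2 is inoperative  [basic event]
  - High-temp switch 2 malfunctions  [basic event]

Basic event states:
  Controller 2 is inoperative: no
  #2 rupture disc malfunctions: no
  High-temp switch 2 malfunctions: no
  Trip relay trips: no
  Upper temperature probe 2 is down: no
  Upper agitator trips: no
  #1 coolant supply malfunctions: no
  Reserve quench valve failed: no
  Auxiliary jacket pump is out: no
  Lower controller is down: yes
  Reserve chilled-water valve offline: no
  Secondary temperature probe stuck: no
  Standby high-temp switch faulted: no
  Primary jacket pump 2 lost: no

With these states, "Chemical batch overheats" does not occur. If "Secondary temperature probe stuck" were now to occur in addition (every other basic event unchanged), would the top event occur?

No

Counterfactual: set "Secondary temperature probe stuck" to occurred.
Temperature loop down [OR]: Secondary temperature probe stuck=occurs, Lower controller is down=occurs → at least one input occurs → occurs.
Cooling jacket down [AND]: Temperature loop down=occurs, Standby high-temp switch faulted=not → not all inputs occur → does not occur.
Vent system fails [OR]: Auxiliary jacket pump is out=not, Cooling jacket down=not, #2 rupture disc malfunctions=not, Upper agitator trips=not → no input occurs → does not occur.
Quench path fails [OR]: Reserve chilled-water valve offline=not, #1 coolant supply malfunctions=not, Trip relay trips=not → no input occurs → does not occur.
Agitation branch down [OR]: Reserve quench valve failed=not, Primary jacket pump 2 lost=not, Upper temperature probe 2 is down=not, Controller 2 is inoperative=not → no input occurs → does not occur.
Chemical batch overheats [OR]: Vent system fails=not, Quench path fails=not, Agitation branch down=not, High-temp switch 2 malfunctions=not → no input occurs → does not occur.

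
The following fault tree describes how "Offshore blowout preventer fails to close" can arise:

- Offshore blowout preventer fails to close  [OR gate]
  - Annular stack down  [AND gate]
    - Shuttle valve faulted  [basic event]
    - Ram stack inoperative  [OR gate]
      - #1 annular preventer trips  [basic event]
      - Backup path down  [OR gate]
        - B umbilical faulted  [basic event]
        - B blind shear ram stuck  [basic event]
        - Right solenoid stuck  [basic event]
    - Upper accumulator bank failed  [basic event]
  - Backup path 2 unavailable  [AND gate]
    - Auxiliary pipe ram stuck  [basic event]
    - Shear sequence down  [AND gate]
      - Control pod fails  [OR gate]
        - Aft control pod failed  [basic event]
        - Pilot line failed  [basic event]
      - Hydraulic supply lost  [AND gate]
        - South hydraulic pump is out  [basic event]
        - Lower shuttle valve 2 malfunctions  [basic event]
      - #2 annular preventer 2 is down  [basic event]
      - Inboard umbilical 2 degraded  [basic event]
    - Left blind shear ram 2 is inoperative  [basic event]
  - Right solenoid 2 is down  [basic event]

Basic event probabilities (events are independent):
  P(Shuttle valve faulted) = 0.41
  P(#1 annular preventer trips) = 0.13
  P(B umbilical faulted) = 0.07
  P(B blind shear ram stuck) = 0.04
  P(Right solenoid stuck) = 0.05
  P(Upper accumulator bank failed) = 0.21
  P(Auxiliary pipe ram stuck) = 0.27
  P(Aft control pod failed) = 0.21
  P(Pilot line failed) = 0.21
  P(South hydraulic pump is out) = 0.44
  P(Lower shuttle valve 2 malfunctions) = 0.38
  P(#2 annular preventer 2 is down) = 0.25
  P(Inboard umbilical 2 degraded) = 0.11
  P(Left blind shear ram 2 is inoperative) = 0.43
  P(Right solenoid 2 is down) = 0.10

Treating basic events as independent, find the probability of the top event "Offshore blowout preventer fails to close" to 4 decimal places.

0.1205

P(Backup path down) [OR] = 1 − (1−0.07) × (1−0.04) × (1−0.05) = 0.151840
P(Ram stack inoperative) [OR] = 1 − (1−0.13) × (1−0.151840) = 0.262101
P(Annular stack down) [AND] = 0.41 × 0.262101 × 0.21 = 0.022567
P(Control pod fails) [OR] = 1 − (1−0.21) × (1−0.21) = 0.375900
P(Hydraulic supply lost) [AND] = 0.44 × 0.38 = 0.167200
P(Shear sequence down) [AND] = 0.375900 × 0.167200 × 0.25 × 0.11 = 0.001728
P(Backup path 2 unavailable) [AND] = 0.27 × 0.001728 × 0.43 = 0.000201
P(Offshore blowout preventer fails to close) [OR] = 1 − (1−0.022567) × (1−0.000201) × (1−0.10) = 0.120487
Rounded to 4 decimal places: P(Offshore blowout preventer fails to close) ≈ 0.1205.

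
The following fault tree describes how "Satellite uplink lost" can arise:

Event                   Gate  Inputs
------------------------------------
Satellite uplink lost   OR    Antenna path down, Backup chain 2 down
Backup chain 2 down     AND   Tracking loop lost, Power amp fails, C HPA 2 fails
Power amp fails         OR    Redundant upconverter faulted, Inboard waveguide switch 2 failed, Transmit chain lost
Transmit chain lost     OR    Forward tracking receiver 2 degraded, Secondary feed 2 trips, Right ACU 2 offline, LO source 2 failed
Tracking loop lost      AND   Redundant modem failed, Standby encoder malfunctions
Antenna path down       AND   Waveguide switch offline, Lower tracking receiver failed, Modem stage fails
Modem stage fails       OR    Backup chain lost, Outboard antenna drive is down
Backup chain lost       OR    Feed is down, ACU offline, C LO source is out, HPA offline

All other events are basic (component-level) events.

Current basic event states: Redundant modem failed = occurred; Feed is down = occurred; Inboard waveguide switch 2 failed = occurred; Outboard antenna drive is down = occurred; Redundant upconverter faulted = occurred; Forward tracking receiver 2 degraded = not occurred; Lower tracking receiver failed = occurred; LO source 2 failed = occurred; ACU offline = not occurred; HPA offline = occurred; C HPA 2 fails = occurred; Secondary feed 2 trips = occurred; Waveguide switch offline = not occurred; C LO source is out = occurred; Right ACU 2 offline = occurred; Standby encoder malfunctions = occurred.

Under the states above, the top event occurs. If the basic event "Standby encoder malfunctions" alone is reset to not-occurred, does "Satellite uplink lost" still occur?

Counterfactual: set "Standby encoder malfunctions" to not occurred.
Backup chain lost [OR]: Feed is down=occurs, ACU offline=not, C LO source is out=occurs, HPA offline=occurs → at least one input occurs → occurs.
Modem stage fails [OR]: Backup chain lost=occurs, Outboard antenna drive is down=occurs → at least one input occurs → occurs.
Antenna path down [AND]: Waveguide switch offline=not, Lower tracking receiver failed=occurs, Modem stage fails=occurs → not all inputs occur → does not occur.
Tracking loop lost [AND]: Redundant modem failed=occurs, Standby encoder malfunctions=not → not all inputs occur → does not occur.
Transmit chain lost [OR]: Forward tracking receiver 2 degraded=not, Secondary feed 2 trips=occurs, Right ACU 2 offline=occurs, LO source 2 failed=occurs → at least one input occurs → occurs.
Power amp fails [OR]: Redundant upconverter faulted=occurs, Inboard waveguide switch 2 failed=occurs, Transmit chain lost=occurs → at least one input occurs → occurs.
Backup chain 2 down [AND]: Tracking loop lost=not, Power amp fails=occurs, C HPA 2 fails=occurs → not all inputs occur → does not occur.
Satellite uplink lost [OR]: Antenna path down=not, Backup chain 2 down=not → no input occurs → does not occur.

No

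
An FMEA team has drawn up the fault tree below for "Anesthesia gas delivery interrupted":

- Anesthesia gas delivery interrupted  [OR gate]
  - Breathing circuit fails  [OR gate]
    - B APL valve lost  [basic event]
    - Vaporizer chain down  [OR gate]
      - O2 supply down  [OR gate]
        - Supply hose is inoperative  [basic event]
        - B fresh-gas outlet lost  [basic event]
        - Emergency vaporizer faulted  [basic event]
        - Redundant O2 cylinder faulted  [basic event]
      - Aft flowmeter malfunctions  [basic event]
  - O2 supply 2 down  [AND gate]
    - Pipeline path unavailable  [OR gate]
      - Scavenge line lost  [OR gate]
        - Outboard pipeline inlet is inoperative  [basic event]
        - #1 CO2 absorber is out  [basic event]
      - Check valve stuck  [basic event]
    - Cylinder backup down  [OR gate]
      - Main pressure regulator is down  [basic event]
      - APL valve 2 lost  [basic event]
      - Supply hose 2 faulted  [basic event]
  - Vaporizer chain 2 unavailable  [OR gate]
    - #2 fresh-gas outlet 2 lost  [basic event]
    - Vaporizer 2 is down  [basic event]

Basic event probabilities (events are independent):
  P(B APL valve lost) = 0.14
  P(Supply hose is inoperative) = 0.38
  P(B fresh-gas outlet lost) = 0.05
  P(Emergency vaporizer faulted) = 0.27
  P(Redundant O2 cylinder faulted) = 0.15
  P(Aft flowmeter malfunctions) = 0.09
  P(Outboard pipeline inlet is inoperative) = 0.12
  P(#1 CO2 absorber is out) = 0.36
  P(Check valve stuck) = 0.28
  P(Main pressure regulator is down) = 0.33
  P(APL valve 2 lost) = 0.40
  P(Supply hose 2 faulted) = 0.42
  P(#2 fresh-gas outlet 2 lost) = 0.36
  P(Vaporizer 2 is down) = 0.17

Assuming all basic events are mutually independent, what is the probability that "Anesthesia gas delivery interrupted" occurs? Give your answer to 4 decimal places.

0.9173

P(O2 supply down) [OR] = 1 − (1−0.38) × (1−0.05) × (1−0.27) × (1−0.15) = 0.634526
P(Vaporizer chain down) [OR] = 1 − (1−0.634526) × (1−0.09) = 0.667419
P(Breathing circuit fails) [OR] = 1 − (1−0.14) × (1−0.667419) = 0.713980
P(Scavenge line lost) [OR] = 1 − (1−0.12) × (1−0.36) = 0.436800
P(Pipeline path unavailable) [OR] = 1 − (1−0.436800) × (1−0.28) = 0.594496
P(Cylinder backup down) [OR] = 1 − (1−0.33) × (1−0.40) × (1−0.42) = 0.766840
P(O2 supply 2 down) [AND] = 0.594496 × 0.766840 = 0.455883
P(Vaporizer chain 2 unavailable) [OR] = 1 − (1−0.36) × (1−0.17) = 0.468800
P(Anesthesia gas delivery interrupted) [OR] = 1 − (1−0.713980) × (1−0.455883) × (1−0.468800) = 0.917330
Rounded to 4 decimal places: P(Anesthesia gas delivery interrupted) ≈ 0.9173.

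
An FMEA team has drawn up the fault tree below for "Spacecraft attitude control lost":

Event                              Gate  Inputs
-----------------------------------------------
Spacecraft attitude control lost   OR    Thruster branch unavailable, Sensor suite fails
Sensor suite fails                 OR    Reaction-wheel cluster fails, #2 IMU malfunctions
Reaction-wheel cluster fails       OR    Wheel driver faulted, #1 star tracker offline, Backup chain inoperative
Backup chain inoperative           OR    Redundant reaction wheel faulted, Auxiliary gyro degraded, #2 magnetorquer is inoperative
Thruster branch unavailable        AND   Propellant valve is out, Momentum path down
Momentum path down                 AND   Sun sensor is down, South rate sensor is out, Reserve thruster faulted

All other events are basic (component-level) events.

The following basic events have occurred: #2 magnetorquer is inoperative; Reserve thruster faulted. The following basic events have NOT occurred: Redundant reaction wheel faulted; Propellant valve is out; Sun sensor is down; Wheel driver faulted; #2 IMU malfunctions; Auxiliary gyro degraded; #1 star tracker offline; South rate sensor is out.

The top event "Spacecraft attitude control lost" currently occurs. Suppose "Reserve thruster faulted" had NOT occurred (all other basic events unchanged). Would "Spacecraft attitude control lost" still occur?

Counterfactual: set "Reserve thruster faulted" to not occurred.
Momentum path down [AND]: Sun sensor is down=not, South rate sensor is out=not, Reserve thruster faulted=not → not all inputs occur → does not occur.
Thruster branch unavailable [AND]: Propellant valve is out=not, Momentum path down=not → not all inputs occur → does not occur.
Backup chain inoperative [OR]: Redundant reaction wheel faulted=not, Auxiliary gyro degraded=not, #2 magnetorquer is inoperative=occurs → at least one input occurs → occurs.
Reaction-wheel cluster fails [OR]: Wheel driver faulted=not, #1 star tracker offline=not, Backup chain inoperative=occurs → at least one input occurs → occurs.
Sensor suite fails [OR]: Reaction-wheel cluster fails=occurs, #2 IMU malfunctions=not → at least one input occurs → occurs.
Spacecraft attitude control lost [OR]: Thruster branch unavailable=not, Sensor suite fails=occurs → at least one input occurs → occurs.

Yes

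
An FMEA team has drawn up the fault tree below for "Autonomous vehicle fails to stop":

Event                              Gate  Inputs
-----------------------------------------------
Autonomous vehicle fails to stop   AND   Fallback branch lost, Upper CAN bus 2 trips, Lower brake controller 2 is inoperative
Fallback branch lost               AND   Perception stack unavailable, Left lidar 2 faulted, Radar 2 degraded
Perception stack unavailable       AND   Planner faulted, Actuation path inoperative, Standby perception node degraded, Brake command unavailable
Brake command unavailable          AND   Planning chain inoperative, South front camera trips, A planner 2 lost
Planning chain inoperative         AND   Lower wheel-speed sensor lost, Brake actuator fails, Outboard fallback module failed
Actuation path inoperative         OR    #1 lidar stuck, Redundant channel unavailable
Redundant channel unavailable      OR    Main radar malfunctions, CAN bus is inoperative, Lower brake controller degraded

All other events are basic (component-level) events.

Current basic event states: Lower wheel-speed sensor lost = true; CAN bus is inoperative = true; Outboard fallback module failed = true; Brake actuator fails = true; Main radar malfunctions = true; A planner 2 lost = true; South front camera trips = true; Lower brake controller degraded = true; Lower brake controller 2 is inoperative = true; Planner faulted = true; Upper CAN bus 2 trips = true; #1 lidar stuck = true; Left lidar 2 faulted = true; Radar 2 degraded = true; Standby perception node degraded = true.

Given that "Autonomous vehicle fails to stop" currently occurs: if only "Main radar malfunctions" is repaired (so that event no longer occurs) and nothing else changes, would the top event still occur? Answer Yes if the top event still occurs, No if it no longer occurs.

Counterfactual: set "Main radar malfunctions" to not occurred.
Redundant channel unavailable [OR]: Main radar malfunctions=not, CAN bus is inoperative=occurs, Lower brake controller degraded=occurs → at least one input occurs → occurs.
Actuation path inoperative [OR]: #1 lidar stuck=occurs, Redundant channel unavailable=occurs → at least one input occurs → occurs.
Planning chain inoperative [AND]: Lower wheel-speed sensor lost=occurs, Brake actuator fails=occurs, Outboard fallback module failed=occurs → all inputs occur → occurs.
Brake command unavailable [AND]: Planning chain inoperative=occurs, South front camera trips=occurs, A planner 2 lost=occurs → all inputs occur → occurs.
Perception stack unavailable [AND]: Planner faulted=occurs, Actuation path inoperative=occurs, Standby perception node degraded=occurs, Brake command unavailable=occurs → all inputs occur → occurs.
Fallback branch lost [AND]: Perception stack unavailable=occurs, Left lidar 2 faulted=occurs, Radar 2 degraded=occurs → all inputs occur → occurs.
Autonomous vehicle fails to stop [AND]: Fallback branch lost=occurs, Upper CAN bus 2 trips=occurs, Lower brake controller 2 is inoperative=occurs → all inputs occur → occurs.

Yes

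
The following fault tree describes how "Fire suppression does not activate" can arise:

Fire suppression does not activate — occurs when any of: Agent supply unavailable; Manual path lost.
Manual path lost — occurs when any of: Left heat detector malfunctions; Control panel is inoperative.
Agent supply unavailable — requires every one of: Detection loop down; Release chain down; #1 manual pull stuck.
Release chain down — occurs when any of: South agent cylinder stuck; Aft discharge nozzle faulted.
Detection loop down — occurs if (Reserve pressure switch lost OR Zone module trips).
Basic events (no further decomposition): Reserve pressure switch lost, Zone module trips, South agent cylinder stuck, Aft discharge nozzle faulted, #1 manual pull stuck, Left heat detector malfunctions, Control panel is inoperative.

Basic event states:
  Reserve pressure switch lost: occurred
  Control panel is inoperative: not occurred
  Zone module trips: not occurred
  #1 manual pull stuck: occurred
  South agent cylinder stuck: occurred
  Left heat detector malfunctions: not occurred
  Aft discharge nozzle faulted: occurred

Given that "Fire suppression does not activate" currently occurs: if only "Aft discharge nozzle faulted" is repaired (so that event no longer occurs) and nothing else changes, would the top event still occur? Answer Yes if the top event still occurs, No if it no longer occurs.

Yes

Counterfactual: set "Aft discharge nozzle faulted" to not occurred.
Detection loop down [OR]: Reserve pressure switch lost=occurs, Zone module trips=not → at least one input occurs → occurs.
Release chain down [OR]: South agent cylinder stuck=occurs, Aft discharge nozzle faulted=not → at least one input occurs → occurs.
Agent supply unavailable [AND]: Detection loop down=occurs, Release chain down=occurs, #1 manual pull stuck=occurs → all inputs occur → occurs.
Manual path lost [OR]: Left heat detector malfunctions=not, Control panel is inoperative=not → no input occurs → does not occur.
Fire suppression does not activate [OR]: Agent supply unavailable=occurs, Manual path lost=not → at least one input occurs → occurs.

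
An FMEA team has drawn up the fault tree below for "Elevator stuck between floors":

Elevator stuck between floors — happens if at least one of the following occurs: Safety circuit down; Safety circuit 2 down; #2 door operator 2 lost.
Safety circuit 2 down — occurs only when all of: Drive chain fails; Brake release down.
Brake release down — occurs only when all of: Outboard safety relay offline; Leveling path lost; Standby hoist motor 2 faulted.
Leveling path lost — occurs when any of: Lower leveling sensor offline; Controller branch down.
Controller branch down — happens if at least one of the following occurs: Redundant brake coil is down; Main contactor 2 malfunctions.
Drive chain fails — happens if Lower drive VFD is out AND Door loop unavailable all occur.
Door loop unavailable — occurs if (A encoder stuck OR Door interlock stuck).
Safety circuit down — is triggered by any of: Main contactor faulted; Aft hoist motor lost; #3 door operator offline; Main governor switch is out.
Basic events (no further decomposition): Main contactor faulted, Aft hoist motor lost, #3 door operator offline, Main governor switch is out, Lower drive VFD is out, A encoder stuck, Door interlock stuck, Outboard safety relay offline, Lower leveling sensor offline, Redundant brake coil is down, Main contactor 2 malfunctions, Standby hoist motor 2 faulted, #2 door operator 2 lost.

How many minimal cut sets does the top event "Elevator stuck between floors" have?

11

Safety circuit down [OR]: union of children's cut sets → 4 cut set(s).
Door loop unavailable [OR]: union of children's cut sets → 2 cut set(s).
Drive chain fails [AND]: one cut set from each child combined → 1 × 2 = 2 cut set(s).
Controller branch down [OR]: union of children's cut sets → 2 cut set(s).
Leveling path lost [OR]: union of children's cut sets → 3 cut set(s).
Brake release down [AND]: one cut set from each child combined → 1 × 3 × 1 = 3 cut set(s).
Safety circuit 2 down [AND]: one cut set from each child combined → 2 × 3 = 6 cut set(s).
Elevator stuck between floors [OR]: union of children's cut sets → 11 cut set(s).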